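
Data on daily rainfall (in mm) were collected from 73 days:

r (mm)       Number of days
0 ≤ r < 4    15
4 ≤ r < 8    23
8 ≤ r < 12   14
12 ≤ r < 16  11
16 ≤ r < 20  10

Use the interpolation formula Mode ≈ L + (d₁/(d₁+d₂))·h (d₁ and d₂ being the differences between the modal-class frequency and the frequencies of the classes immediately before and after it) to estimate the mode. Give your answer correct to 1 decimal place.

5.9

Modal class: 4 ≤ r < 8 (highest frequency 23).
d₁ = 23 − 15 = 8, d₂ = 23 − 14 = 9
Mode ≈ 4 + (8/(8+9)) × 4 = 4 + 1.8824 = 5.8824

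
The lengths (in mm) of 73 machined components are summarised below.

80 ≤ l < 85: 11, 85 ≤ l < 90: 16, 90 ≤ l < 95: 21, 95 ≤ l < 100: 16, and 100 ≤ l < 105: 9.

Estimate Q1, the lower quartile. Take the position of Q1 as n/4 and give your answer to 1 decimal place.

87.3

Cumulative frequencies: 11, 27, 48, 64, 73
n = 73; position = n/4 = 18.25.
This falls in the class 85 ≤ l < 90: L = 85, F = 11, f = 16, h = 5.
Lower quartile ≈ 85 + ((18.25 − 11) / 16) × 5 = 87.2656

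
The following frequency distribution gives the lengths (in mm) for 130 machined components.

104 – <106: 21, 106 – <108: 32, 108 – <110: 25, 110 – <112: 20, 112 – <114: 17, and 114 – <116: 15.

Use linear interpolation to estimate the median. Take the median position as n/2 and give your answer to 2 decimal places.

Cumulative frequencies: 21, 53, 78, 98, 115, 130
n = 130; position = n/2 = 65.
This falls in the class 108 – <110: L = 108, F = 53, f = 25, h = 2.
Median ≈ 108 + ((65 − 53) / 25) × 2 = 108.9600

108.96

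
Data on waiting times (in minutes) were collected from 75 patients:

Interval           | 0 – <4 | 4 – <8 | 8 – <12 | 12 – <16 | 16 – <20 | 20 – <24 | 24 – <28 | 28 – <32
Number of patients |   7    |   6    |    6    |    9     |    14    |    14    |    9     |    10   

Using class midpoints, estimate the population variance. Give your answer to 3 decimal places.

72.249

Midpoints: 2, 6, 10, 14, 18, 22, 26, 30
n = 75, Σfm = 1330, mean = 17.7333
Σfm² = 29004
Σf(m − x̄)² = Σfm² − (Σfm)²/n = 29004 − 1330²/75 = 5418.6667
Population variance = 5418.6667 / 75 = 72.2489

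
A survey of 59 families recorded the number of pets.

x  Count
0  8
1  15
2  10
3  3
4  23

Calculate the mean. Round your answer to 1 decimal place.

2.3

Values: 0, 1, 2, 3, 4
Σfx = 8×0 + 15×1 + 10×2 + 3×3 + 23×4 = 136
n = Σf = 59
Mean = 136 / 59 = 2.3051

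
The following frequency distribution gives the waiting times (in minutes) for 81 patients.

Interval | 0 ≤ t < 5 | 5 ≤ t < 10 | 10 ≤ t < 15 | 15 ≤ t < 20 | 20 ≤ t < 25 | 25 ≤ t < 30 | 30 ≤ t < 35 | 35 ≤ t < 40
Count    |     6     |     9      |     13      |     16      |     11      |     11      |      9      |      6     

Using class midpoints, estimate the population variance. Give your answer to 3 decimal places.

98.727

Midpoints: 2.5, 7.5, 12.5, 17.5, 22.5, 27.5, 32.5, 37.5
n = 81, Σfm = 1592.5, mean = 19.6605
Σfm² = 39306.25
Σf(m − x̄)² = Σfm² − (Σfm)²/n = 39306.25 − 1592.5²/81 = 7996.9136
Population variance = 7996.9136 / 81 = 98.7273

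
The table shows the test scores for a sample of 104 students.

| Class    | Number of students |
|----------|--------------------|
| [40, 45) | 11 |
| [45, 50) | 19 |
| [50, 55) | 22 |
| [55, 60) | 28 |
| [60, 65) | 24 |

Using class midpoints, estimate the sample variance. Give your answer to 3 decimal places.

Midpoints: 42.5, 47.5, 52.5, 57.5, 62.5
n = 104, Σfm = 5635, mean = 54.1827
Σfm² = 309700
Σf(m − x̄)² = Σfm² − (Σfm)²/n = 309700 − 5635²/104 = 4380.5288
Sample variance = 4380.5288 / 103 = 42.5294

42.529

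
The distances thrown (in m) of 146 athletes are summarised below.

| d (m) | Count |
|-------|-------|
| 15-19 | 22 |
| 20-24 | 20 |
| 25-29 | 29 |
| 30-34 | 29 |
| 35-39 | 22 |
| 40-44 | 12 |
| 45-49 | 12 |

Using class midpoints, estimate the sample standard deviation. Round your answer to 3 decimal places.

8.961

Midpoints: 17, 22, 27, 32, 37, 42, 47
n = 146, Σfm = 4407, mean = 30.1849
Σfm² = 144669
Σf(m − x̄)² = Σfm² − (Σfm)²/n = 144669 − 4407²/146 = 11644.0068
Sample variance = 11644.0068 / 145 = 80.3035
Standard deviation = √80.3035 = 8.9612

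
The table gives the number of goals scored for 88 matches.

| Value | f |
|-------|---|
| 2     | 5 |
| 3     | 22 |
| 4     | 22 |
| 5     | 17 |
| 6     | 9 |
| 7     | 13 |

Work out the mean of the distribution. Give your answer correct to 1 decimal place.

Values: 2, 3, 4, 5, 6, 7
Σfx = 5×2 + 22×3 + 22×4 + 17×5 + 9×6 + 13×7 = 394
n = Σf = 88
Mean = 394 / 88 = 4.4773

4.5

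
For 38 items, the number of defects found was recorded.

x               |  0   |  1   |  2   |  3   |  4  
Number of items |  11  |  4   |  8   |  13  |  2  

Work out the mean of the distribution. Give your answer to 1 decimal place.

1.8

Values: 0, 1, 2, 3, 4
Σfx = 11×0 + 4×1 + 8×2 + 13×3 + 2×4 = 67
n = Σf = 38
Mean = 67 / 38 = 1.7632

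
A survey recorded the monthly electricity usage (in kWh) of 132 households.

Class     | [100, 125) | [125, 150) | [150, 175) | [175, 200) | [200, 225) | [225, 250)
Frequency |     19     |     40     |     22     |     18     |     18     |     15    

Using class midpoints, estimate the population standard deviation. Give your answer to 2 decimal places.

39.98

Midpoints: 112.5, 137.5, 162.5, 187.5, 212.5, 237.5
n = 132, Σfm = 21975, mean = 166.4773
Σfm² = 3869375
Σf(m − x̄)² = Σfm² − (Σfm)²/n = 3869375 − 21975²/132 = 211036.9318
Population variance = 211036.9318 / 132 = 1598.7646
Standard deviation = √1598.7646 = 39.9846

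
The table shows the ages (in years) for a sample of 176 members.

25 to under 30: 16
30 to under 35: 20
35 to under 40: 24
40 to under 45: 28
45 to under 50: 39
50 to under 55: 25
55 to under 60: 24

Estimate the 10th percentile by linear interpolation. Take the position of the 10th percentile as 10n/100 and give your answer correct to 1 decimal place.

30.4

Cumulative frequencies: 16, 36, 60, 88, 127, 152, 176
n = 176; position = 10n/100 = 17.6.
This falls in the class 30 to under 35: L = 30, F = 16, f = 20, h = 5.
10th percentile ≈ 30 + ((17.6 − 16) / 20) × 5 = 30.4000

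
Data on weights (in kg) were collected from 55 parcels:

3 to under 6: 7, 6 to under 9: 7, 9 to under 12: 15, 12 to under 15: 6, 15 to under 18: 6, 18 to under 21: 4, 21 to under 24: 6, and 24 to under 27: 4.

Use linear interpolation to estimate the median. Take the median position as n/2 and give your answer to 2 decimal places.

Cumulative frequencies: 7, 14, 29, 35, 41, 45, 51, 55
n = 55; position = n/2 = 27.5.
This falls in the class 9 to under 12: L = 9, F = 14, f = 15, h = 3.
Median ≈ 9 + ((27.5 − 14) / 15) × 3 = 11.7000

11.70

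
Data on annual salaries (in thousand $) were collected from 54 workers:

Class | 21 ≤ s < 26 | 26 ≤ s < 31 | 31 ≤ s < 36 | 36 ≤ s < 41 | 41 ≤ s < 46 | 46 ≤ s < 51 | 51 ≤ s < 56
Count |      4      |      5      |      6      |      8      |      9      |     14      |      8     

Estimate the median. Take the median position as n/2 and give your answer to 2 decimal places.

Cumulative frequencies: 4, 9, 15, 23, 32, 46, 54
n = 54; position = n/2 = 27.
This falls in the class 41 ≤ s < 46: L = 41, F = 23, f = 9, h = 5.
Median ≈ 41 + ((27 − 23) / 9) × 5 = 43.2222

43.22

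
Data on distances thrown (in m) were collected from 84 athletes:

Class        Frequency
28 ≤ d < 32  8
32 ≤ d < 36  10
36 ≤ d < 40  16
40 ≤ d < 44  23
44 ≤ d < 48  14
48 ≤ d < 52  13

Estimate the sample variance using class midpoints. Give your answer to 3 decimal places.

36.480

Midpoints: 30, 34, 38, 42, 46, 50
n = 84, Σfm = 3448, mean = 41.0476
Σfm² = 144560
Σf(m − x̄)² = Σfm² − (Σfm)²/n = 144560 − 3448²/84 = 3027.8095
Sample variance = 3027.8095 / 83 = 36.4796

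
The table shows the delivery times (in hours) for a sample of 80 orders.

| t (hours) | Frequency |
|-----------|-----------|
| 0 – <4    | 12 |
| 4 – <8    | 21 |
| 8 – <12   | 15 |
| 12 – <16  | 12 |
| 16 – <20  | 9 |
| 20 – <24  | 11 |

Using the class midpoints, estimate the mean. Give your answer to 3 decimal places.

10.900

Midpoints: 2, 6, 10, 14, 18, 22
Σfm = 12×2 + 21×6 + 15×10 + 12×14 + 9×18 + 11×22 = 872
n = Σf = 80
Mean = 872 / 80 = 10.9000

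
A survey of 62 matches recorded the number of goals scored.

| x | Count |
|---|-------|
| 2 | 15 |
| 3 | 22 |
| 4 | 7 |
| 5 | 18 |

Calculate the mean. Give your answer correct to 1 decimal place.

3.5

Values: 2, 3, 4, 5
Σfx = 15×2 + 22×3 + 7×4 + 18×5 = 214
n = Σf = 62
Mean = 214 / 62 = 3.4516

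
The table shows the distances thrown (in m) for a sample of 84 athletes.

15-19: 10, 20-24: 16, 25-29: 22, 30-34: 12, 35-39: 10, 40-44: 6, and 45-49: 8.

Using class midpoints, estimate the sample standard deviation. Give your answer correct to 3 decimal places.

8.931

Midpoints: 17, 22, 27, 32, 37, 42, 47
n = 84, Σfm = 2498, mean = 29.7381
Σfm² = 80906
Σf(m − x̄)² = Σfm² − (Σfm)²/n = 80906 − 2498²/84 = 6620.2381
Sample variance = 6620.2381 / 83 = 79.7619
Standard deviation = √79.7619 = 8.9310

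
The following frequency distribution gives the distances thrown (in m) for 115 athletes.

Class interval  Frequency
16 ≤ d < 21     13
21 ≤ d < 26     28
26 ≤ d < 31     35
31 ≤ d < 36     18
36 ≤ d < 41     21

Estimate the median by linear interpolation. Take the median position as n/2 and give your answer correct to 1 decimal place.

28.4

Cumulative frequencies: 13, 41, 76, 94, 115
n = 115; position = n/2 = 57.5.
This falls in the class 26 ≤ d < 31: L = 26, F = 41, f = 35, h = 5.
Median ≈ 26 + ((57.5 − 41) / 35) × 5 = 28.3571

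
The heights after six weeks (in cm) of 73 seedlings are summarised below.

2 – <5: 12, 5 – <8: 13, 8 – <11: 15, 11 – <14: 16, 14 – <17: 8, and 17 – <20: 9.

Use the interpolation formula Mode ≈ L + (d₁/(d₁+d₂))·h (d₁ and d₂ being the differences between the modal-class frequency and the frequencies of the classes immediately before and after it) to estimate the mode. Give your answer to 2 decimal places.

Modal class: 11 – <14 (highest frequency 16).
d₁ = 16 − 15 = 1, d₂ = 16 − 8 = 8
Mode ≈ 11 + (1/(1+8)) × 3 = 11 + 0.3333 = 11.3333

11.33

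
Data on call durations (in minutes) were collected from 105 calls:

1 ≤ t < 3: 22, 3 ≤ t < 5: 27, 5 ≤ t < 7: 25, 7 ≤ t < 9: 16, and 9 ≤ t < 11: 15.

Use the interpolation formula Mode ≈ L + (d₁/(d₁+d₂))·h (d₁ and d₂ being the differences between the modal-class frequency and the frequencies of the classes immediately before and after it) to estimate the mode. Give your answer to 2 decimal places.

4.43

Modal class: 3 ≤ t < 5 (highest frequency 27).
d₁ = 27 − 22 = 5, d₂ = 27 − 25 = 2
Mode ≈ 3 + (5/(5+2)) × 2 = 3 + 1.4286 = 4.4286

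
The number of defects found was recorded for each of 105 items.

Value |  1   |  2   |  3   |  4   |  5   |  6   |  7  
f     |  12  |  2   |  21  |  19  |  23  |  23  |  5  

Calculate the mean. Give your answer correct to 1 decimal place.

Values: 1, 2, 3, 4, 5, 6, 7
Σfx = 12×1 + 2×2 + 21×3 + 19×4 + 23×5 + 23×6 + 5×7 = 443
n = Σf = 105
Mean = 443 / 105 = 4.2190

4.2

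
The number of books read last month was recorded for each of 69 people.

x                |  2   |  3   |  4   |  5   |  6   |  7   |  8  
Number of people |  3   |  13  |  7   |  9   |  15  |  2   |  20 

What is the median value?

6

Cumulative frequencies: 3, 16, 23, 32, 47, 49, 69
n = 69, so the median is the value in position (n+1)/2 = 35.
Position 35 falls at value 6.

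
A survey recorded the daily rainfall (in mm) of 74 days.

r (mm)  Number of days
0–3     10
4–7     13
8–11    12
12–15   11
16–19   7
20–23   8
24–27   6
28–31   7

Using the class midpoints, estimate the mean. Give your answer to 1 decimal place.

13.6

Midpoints: 1.5, 5.5, 9.5, 13.5, 17.5, 21.5, 25.5, 29.5
Σfm = 10×1.5 + 13×5.5 + 12×9.5 + 11×13.5 + 7×17.5 + 8×21.5 + 6×25.5 + 7×29.5 = 1003
n = Σf = 74
Mean = 1003 / 74 = 13.5541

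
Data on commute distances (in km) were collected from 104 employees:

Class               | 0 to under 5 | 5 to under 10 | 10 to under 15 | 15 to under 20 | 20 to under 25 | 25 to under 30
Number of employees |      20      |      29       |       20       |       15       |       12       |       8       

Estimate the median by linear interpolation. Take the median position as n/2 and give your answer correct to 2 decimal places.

10.75

Cumulative frequencies: 20, 49, 69, 84, 96, 104
n = 104; position = n/2 = 52.
This falls in the class 10 to under 15: L = 10, F = 49, f = 20, h = 5.
Median ≈ 10 + ((52 − 49) / 20) × 5 = 10.7500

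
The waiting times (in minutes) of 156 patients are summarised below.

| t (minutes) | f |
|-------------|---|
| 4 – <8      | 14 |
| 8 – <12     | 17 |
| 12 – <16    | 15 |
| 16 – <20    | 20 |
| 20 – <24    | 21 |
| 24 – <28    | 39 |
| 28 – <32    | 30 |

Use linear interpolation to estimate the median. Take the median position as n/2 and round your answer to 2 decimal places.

22.29

Cumulative frequencies: 14, 31, 46, 66, 87, 126, 156
n = 156; position = n/2 = 78.
This falls in the class 20 – <24: L = 20, F = 66, f = 21, h = 4.
Median ≈ 20 + ((78 − 66) / 21) × 4 = 22.2857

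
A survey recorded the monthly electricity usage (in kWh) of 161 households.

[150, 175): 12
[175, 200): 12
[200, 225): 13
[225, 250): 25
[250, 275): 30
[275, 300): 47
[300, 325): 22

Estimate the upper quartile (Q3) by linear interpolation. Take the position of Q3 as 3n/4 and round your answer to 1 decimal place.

Cumulative frequencies: 12, 24, 37, 62, 92, 139, 161
n = 161; position = 3n/4 = 120.75.
This falls in the class [275, 300): L = 275, F = 92, f = 47, h = 25.
Upper quartile ≈ 275 + ((120.75 − 92) / 47) × 25 = 290.2926

290.3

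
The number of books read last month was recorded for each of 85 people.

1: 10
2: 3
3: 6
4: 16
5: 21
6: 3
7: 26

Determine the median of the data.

5

Cumulative frequencies: 10, 13, 19, 35, 56, 59, 85
n = 85, so the median is the value in position (n+1)/2 = 43.
Position 43 falls at value 5.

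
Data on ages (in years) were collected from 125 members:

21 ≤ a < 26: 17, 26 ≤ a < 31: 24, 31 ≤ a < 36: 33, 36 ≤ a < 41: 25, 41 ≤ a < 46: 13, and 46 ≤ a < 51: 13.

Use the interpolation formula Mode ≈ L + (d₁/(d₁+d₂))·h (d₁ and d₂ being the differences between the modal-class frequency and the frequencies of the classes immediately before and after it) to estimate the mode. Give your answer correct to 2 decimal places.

33.65

Modal class: 31 ≤ a < 36 (highest frequency 33).
d₁ = 33 − 24 = 9, d₂ = 33 − 25 = 8
Mode ≈ 31 + (9/(9+8)) × 5 = 31 + 2.6471 = 33.6471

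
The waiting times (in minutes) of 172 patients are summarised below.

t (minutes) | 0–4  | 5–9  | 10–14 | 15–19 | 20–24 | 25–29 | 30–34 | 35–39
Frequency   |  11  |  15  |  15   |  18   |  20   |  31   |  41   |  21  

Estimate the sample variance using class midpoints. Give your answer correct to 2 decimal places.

Midpoints: 2, 7, 12, 17, 22, 27, 32, 37
n = 172, Σfm = 3979, mean = 23.1337
Σfm² = 111153
Σf(m − x̄)² = Σfm² − (Σfm)²/n = 111153 − 3979²/172 = 19103.9244
Sample variance = 19103.9244 / 171 = 111.7189

111.72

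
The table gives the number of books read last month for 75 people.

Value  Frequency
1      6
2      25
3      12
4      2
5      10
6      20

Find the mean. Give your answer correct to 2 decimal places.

Values: 1, 2, 3, 4, 5, 6
Σfx = 6×1 + 25×2 + 12×3 + 2×4 + 10×5 + 20×6 = 270
n = Σf = 75
Mean = 270 / 75 = 3.6000

3.60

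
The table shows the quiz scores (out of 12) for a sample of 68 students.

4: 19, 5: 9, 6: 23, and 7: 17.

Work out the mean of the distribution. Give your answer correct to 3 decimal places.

5.559

Values: 4, 5, 6, 7
Σfx = 19×4 + 9×5 + 23×6 + 17×7 = 378
n = Σf = 68
Mean = 378 / 68 = 5.5588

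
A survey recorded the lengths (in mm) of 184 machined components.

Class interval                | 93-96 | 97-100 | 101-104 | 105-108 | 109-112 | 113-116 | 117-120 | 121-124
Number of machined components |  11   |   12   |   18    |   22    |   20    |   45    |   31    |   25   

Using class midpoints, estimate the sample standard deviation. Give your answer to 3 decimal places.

Midpoints: 94.5, 98.5, 102.5, 106.5, 110.5, 114.5, 118.5, 122.5
n = 184, Σfm = 20508, mean = 111.4565
Σfm² = 2297934
Σf(m − x̄)² = Σfm² − (Σfm)²/n = 2297934 − 20508²/184 = 12183.6522
Sample variance = 12183.6522 / 183 = 66.5773
Standard deviation = √66.5773 = 8.1595

8.159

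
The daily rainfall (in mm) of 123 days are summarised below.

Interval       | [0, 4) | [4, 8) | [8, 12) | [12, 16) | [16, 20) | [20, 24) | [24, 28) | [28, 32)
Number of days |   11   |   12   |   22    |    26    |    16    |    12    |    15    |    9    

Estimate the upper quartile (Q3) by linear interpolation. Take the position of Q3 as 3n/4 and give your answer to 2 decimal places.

Cumulative frequencies: 11, 23, 45, 71, 87, 99, 114, 123
n = 123; position = 3n/4 = 92.25.
This falls in the class [20, 24): L = 20, F = 87, f = 12, h = 4.
Upper quartile ≈ 20 + ((92.25 − 87) / 12) × 4 = 21.7500

21.75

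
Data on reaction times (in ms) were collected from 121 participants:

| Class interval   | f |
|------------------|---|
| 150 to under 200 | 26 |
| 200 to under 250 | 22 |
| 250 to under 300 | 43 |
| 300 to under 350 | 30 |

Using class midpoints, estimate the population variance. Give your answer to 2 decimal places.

Midpoints: 175, 225, 275, 325
n = 121, Σfm = 31075, mean = 256.8182
Σfm² = 8330625
Σf(m − x̄)² = Σfm² − (Σfm)²/n = 8330625 − 31075²/121 = 350000.0000
Population variance = 350000.0000 / 121 = 2892.5620

2892.56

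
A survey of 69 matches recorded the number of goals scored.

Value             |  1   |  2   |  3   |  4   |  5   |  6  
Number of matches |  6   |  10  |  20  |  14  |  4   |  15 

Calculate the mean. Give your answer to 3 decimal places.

3.652

Values: 1, 2, 3, 4, 5, 6
Σfx = 6×1 + 10×2 + 20×3 + 14×4 + 4×5 + 15×6 = 252
n = Σf = 69
Mean = 252 / 69 = 3.6522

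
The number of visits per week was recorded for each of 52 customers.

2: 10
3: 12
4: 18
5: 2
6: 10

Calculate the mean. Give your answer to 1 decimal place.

Values: 2, 3, 4, 5, 6
Σfx = 10×2 + 12×3 + 18×4 + 2×5 + 10×6 = 198
n = Σf = 52
Mean = 198 / 52 = 3.8077

3.8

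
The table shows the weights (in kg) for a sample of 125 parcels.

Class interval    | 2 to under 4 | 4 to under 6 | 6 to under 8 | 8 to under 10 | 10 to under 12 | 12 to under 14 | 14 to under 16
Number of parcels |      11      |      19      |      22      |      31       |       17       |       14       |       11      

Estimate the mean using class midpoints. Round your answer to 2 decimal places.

8.76

Midpoints: 3, 5, 7, 9, 11, 13, 15
Σfm = 11×3 + 19×5 + 22×7 + 31×9 + 17×11 + 14×13 + 11×15 = 1095
n = Σf = 125
Mean = 1095 / 125 = 8.7600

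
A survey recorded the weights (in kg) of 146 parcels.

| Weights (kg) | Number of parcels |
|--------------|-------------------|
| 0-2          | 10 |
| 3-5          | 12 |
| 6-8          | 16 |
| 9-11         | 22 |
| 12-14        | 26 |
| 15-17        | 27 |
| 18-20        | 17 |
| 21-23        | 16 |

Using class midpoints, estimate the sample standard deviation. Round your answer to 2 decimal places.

Midpoints: 1, 4, 7, 10, 13, 16, 19, 22
n = 146, Σfm = 1835, mean = 12.5685
Σfm² = 28373
Σf(m − x̄)² = Σfm² − (Σfm)²/n = 28373 − 1835²/146 = 5309.8151
Sample variance = 5309.8151 / 145 = 36.6194
Standard deviation = √36.6194 = 6.0514

6.05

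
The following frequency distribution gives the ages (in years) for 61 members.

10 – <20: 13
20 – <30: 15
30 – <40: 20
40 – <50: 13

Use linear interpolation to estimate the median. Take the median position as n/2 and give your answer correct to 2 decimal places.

31.25

Cumulative frequencies: 13, 28, 48, 61
n = 61; position = n/2 = 30.5.
This falls in the class 30 – <40: L = 30, F = 28, f = 20, h = 10.
Median ≈ 30 + ((30.5 − 28) / 20) × 10 = 31.2500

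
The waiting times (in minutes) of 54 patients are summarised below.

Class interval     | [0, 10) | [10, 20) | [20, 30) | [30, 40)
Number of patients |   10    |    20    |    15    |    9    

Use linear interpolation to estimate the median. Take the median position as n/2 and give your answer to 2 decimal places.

18.50

Cumulative frequencies: 10, 30, 45, 54
n = 54; position = n/2 = 27.
This falls in the class [10, 20): L = 10, F = 10, f = 20, h = 10.
Median ≈ 10 + ((27 − 10) / 20) × 10 = 18.5000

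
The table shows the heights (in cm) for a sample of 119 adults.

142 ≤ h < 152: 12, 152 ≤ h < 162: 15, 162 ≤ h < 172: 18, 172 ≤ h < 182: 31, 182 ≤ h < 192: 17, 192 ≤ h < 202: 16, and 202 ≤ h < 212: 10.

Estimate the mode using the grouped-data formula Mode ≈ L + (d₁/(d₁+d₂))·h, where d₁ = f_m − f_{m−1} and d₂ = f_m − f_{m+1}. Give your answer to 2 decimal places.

176.81

Modal class: 172 ≤ h < 182 (highest frequency 31).
d₁ = 31 − 18 = 13, d₂ = 31 − 17 = 14
Mode ≈ 172 + (13/(13+14)) × 10 = 172 + 4.8148 = 176.8148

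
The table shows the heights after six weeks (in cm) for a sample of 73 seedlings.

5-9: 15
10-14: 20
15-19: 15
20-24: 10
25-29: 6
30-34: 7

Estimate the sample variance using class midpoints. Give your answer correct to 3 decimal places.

61.225

Midpoints: 7, 12, 17, 22, 27, 32
n = 73, Σfm = 1206, mean = 16.5205
Σfm² = 24332
Σf(m − x̄)² = Σfm² − (Σfm)²/n = 24332 − 1206²/73 = 4408.2192
Sample variance = 4408.2192 / 72 = 61.2253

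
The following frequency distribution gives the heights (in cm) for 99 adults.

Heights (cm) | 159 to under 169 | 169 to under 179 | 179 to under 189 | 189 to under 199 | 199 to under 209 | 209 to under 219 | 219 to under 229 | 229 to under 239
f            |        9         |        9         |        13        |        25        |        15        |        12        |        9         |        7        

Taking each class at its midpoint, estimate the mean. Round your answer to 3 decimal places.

197.636

Midpoints: 164, 174, 184, 194, 204, 214, 224, 234
Σfm = 9×164 + 9×174 + 13×184 + 25×194 + 15×204 + 12×214 + 9×224 + 7×234 = 19566
n = Σf = 99
Mean = 19566 / 99 = 197.6364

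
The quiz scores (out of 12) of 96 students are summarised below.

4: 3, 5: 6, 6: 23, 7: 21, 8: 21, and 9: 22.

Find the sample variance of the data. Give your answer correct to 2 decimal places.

Values: 4, 5, 6, 7, 8, 9
n = 96, Σfx = 693, mean = 7.2188
Σfx² = 5181
Σf(x − x̄)² = Σfx² − (Σfx)²/n = 5181 − 693²/96 = 178.4062
Sample variance = 178.4062 / 95 = 1.8780

1.88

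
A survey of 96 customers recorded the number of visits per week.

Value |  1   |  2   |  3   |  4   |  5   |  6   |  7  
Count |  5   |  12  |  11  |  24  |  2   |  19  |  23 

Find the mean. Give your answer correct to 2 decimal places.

Values: 1, 2, 3, 4, 5, 6, 7
Σfx = 5×1 + 12×2 + 11×3 + 24×4 + 2×5 + 19×6 + 23×7 = 443
n = Σf = 96
Mean = 443 / 96 = 4.6146

4.61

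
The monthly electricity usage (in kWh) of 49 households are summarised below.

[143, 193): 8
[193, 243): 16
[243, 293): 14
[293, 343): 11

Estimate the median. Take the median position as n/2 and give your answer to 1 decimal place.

Cumulative frequencies: 8, 24, 38, 49
n = 49; position = n/2 = 24.5.
This falls in the class [243, 293): L = 243, F = 24, f = 14, h = 50.
Median ≈ 243 + ((24.5 − 24) / 14) × 50 = 244.7857

244.8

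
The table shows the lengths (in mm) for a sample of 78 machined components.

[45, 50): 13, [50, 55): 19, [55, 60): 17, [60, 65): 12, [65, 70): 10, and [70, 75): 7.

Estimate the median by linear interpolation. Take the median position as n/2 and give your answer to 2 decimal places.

Cumulative frequencies: 13, 32, 49, 61, 71, 78
n = 78; position = n/2 = 39.
This falls in the class [55, 60): L = 55, F = 32, f = 17, h = 5.
Median ≈ 55 + ((39 − 32) / 17) × 5 = 57.0588

57.06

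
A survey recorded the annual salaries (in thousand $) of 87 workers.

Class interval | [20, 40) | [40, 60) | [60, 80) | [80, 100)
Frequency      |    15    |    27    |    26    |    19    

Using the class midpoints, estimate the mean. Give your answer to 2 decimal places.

Midpoints: 30, 50, 70, 90
Σfm = 15×30 + 27×50 + 26×70 + 19×90 = 5330
n = Σf = 87
Mean = 5330 / 87 = 61.2644

61.26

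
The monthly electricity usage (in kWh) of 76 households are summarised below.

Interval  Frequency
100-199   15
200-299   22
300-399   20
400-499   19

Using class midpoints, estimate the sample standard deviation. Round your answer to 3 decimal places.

Midpoints: 149.5, 249.5, 349.5, 449.5
n = 76, Σfm = 23262, mean = 306.0789
Σfm² = 7986719
Σf(m − x̄)² = Σfm² − (Σfm)²/n = 7986719 − 23262²/76 = 866710.5263
Sample variance = 866710.5263 / 75 = 11556.1404
Standard deviation = √11556.1404 = 107.4995

107.499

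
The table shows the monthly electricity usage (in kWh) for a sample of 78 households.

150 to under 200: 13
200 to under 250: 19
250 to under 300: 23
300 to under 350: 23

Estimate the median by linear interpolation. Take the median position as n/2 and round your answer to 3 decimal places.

265.217

Cumulative frequencies: 13, 32, 55, 78
n = 78; position = n/2 = 39.
This falls in the class 250 to under 300: L = 250, F = 32, f = 23, h = 50.
Median ≈ 250 + ((39 − 32) / 23) × 50 = 265.2174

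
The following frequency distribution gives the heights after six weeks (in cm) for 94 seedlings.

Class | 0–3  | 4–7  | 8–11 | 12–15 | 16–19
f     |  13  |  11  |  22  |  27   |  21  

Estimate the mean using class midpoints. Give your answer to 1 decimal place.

Midpoints: 1.5, 5.5, 9.5, 13.5, 17.5
Σfm = 13×1.5 + 11×5.5 + 22×9.5 + 27×13.5 + 21×17.5 = 1021
n = Σf = 94
Mean = 1021 / 94 = 10.8617

10.9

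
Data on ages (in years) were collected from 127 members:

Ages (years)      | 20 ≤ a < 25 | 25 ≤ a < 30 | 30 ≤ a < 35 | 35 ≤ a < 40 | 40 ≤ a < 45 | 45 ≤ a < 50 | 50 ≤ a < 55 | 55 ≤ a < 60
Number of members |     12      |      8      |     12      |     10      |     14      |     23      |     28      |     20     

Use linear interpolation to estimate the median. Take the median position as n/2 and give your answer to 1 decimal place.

46.6

Cumulative frequencies: 12, 20, 32, 42, 56, 79, 107, 127
n = 127; position = n/2 = 63.5.
This falls in the class 45 ≤ a < 50: L = 45, F = 56, f = 23, h = 5.
Median ≈ 45 + ((63.5 − 56) / 23) × 5 = 46.6304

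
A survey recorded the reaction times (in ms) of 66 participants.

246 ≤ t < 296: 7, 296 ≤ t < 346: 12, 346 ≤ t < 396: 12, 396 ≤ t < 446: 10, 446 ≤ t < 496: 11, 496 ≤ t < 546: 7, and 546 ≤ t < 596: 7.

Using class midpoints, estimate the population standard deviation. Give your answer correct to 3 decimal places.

91.942

Midpoints: 271, 321, 371, 421, 471, 521, 571
n = 66, Σfm = 27236, mean = 412.6667
Σfm² = 11797306
Σf(m − x̄)² = Σfm² − (Σfm)²/n = 11797306 − 27236²/66 = 557916.6667
Population variance = 557916.6667 / 66 = 8453.2828
Standard deviation = √8453.2828 = 91.9417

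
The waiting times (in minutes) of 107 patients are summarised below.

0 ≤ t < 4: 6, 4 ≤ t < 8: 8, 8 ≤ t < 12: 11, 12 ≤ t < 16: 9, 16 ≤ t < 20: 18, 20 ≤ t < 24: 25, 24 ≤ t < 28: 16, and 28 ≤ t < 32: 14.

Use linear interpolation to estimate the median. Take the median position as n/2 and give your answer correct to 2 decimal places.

20.24

Cumulative frequencies: 6, 14, 25, 34, 52, 77, 93, 107
n = 107; position = n/2 = 53.5.
This falls in the class 20 ≤ t < 24: L = 20, F = 52, f = 25, h = 4.
Median ≈ 20 + ((53.5 − 52) / 25) × 4 = 20.2400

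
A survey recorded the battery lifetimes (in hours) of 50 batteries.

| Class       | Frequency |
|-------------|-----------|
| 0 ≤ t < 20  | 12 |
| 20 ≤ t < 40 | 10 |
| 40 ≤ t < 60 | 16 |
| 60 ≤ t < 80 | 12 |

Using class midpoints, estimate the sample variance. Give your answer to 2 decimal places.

492.41

Midpoints: 10, 30, 50, 70
n = 50, Σfm = 2060, mean = 41.2000
Σfm² = 109000
Σf(m − x̄)² = Σfm² − (Σfm)²/n = 109000 − 2060²/50 = 24128.0000
Sample variance = 24128.0000 / 49 = 492.4082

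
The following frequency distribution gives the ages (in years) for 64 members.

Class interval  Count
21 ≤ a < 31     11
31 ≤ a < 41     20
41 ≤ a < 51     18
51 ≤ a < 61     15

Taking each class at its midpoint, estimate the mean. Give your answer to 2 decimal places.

41.78

Midpoints: 26, 36, 46, 56
Σfm = 11×26 + 20×36 + 18×46 + 15×56 = 2674
n = Σf = 64
Mean = 2674 / 64 = 41.7812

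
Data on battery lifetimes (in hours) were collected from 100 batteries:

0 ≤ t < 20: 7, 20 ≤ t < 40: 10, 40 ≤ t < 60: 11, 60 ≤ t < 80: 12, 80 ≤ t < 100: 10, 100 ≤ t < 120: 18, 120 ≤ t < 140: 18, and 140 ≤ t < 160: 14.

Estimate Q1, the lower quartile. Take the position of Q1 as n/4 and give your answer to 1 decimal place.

54.5

Cumulative frequencies: 7, 17, 28, 40, 50, 68, 86, 100
n = 100; position = n/4 = 25.
This falls in the class 40 ≤ t < 60: L = 40, F = 17, f = 11, h = 20.
Lower quartile ≈ 40 + ((25 − 17) / 11) × 20 = 54.5455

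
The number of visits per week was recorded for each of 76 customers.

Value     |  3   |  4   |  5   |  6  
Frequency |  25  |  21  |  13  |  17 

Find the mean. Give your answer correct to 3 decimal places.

4.289

Values: 3, 4, 5, 6
Σfx = 25×3 + 21×4 + 13×5 + 17×6 = 326
n = Σf = 76
Mean = 326 / 76 = 4.2895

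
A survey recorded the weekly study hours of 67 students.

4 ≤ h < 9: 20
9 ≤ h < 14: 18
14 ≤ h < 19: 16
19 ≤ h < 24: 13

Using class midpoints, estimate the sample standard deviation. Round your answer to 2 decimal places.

5.53

Midpoints: 6.5, 11.5, 16.5, 21.5
n = 67, Σfm = 880.5, mean = 13.1418
Σfm² = 13590.75
Σf(m − x̄)² = Σfm² − (Σfm)²/n = 13590.75 − 880.5²/67 = 2019.4030
Sample variance = 2019.4030 / 66 = 30.5970
Standard deviation = √30.5970 = 5.5315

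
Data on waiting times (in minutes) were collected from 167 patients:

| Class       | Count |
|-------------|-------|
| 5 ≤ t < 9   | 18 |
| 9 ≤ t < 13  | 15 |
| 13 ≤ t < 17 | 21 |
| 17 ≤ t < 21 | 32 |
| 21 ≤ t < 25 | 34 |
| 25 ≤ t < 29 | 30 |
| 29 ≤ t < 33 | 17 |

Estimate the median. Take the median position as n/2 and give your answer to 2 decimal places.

20.69

Cumulative frequencies: 18, 33, 54, 86, 120, 150, 167
n = 167; position = n/2 = 83.5.
This falls in the class 17 ≤ t < 21: L = 17, F = 54, f = 32, h = 4.
Median ≈ 17 + ((83.5 − 54) / 32) × 4 = 20.6875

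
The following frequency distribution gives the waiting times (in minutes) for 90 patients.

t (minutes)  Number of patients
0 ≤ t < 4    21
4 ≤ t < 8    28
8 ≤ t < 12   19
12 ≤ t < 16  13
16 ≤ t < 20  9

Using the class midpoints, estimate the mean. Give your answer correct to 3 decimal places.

8.267

Midpoints: 2, 6, 10, 14, 18
Σfm = 21×2 + 28×6 + 19×10 + 13×14 + 9×18 = 744
n = Σf = 90
Mean = 744 / 90 = 8.2667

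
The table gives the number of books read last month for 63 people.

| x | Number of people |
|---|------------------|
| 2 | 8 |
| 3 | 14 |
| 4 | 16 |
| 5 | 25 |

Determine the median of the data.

4

Cumulative frequencies: 8, 22, 38, 63
n = 63, so the median is the value in position (n+1)/2 = 32.
Position 32 falls at value 4.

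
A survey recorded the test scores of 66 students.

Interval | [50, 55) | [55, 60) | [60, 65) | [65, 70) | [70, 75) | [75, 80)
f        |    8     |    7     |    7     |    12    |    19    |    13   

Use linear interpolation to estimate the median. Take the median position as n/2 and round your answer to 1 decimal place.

69.6

Cumulative frequencies: 8, 15, 22, 34, 53, 66
n = 66; position = n/2 = 33.
This falls in the class [65, 70): L = 65, F = 22, f = 12, h = 5.
Median ≈ 65 + ((33 − 22) / 12) × 5 = 69.5833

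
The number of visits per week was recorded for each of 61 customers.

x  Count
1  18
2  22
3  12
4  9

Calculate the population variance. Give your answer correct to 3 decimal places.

Values: 1, 2, 3, 4
n = 61, Σfx = 134, mean = 2.1967
Σfx² = 358
Σf(x − x̄)² = Σfx² − (Σfx)²/n = 358 − 134²/61 = 63.6393
Population variance = 63.6393 / 61 = 1.0433

1.043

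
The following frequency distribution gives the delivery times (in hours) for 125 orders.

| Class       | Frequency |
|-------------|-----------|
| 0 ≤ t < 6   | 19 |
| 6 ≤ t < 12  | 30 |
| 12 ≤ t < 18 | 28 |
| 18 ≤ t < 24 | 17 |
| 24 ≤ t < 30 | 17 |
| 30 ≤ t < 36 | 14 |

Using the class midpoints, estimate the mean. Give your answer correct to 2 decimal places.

16.20

Midpoints: 3, 9, 15, 21, 27, 33
Σfm = 19×3 + 30×9 + 28×15 + 17×21 + 17×27 + 14×33 = 2025
n = Σf = 125
Mean = 2025 / 125 = 16.2000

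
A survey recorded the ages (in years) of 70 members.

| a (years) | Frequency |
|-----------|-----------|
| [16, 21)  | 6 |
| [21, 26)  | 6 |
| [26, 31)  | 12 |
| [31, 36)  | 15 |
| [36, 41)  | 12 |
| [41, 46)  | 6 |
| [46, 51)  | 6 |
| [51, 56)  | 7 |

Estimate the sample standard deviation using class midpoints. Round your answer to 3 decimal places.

10.087

Midpoints: 18.5, 23.5, 28.5, 33.5, 38.5, 43.5, 48.5, 53.5
n = 70, Σfm = 2485, mean = 35.5000
Σfm² = 95237.5
Σf(m − x̄)² = Σfm² − (Σfm)²/n = 95237.5 − 2485²/70 = 7020.0000
Sample variance = 7020.0000 / 69 = 101.7391
Standard deviation = √101.7391 = 10.0866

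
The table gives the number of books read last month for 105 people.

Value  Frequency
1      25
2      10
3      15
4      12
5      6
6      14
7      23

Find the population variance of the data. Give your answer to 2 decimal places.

Values: 1, 2, 3, 4, 5, 6, 7
n = 105, Σfx = 413, mean = 3.9333
Σfx² = 2173
Σf(x − x̄)² = Σfx² − (Σfx)²/n = 2173 − 413²/105 = 548.5333
Population variance = 548.5333 / 105 = 5.2241

5.22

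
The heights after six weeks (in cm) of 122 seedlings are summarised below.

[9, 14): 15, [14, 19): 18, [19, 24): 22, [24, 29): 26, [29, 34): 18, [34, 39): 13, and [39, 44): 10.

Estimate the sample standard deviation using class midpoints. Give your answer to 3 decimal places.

8.885

Midpoints: 11.5, 16.5, 21.5, 26.5, 31.5, 36.5, 41.5
n = 122, Σfm = 3088, mean = 25.3115
Σfm² = 87714.5
Σf(m − x̄)² = Σfm² − (Σfm)²/n = 87714.5 − 3088²/122 = 9552.6639
Sample variance = 9552.6639 / 121 = 78.9476
Standard deviation = √78.9476 = 8.8852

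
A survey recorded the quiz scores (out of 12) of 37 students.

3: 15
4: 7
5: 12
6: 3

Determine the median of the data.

4

Cumulative frequencies: 15, 22, 34, 37
n = 37, so the median is the value in position (n+1)/2 = 19.
Position 19 falls at value 4.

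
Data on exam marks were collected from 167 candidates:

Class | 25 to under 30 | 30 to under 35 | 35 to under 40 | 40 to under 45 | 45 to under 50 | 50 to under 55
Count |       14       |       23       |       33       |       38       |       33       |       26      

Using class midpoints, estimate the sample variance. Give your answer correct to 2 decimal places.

Midpoints: 27.5, 32.5, 37.5, 42.5, 47.5, 52.5
n = 167, Σfm = 6917.5, mean = 41.4222
Σfm² = 296043.75
Σf(m − x̄)² = Σfm² − (Σfm)²/n = 296043.75 − 6917.5²/167 = 9505.9880
Sample variance = 9505.9880 / 166 = 57.2650

57.26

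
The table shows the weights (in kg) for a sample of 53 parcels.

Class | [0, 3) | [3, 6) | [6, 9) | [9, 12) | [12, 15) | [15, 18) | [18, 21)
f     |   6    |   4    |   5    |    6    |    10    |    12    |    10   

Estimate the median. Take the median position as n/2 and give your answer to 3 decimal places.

13.650

Cumulative frequencies: 6, 10, 15, 21, 31, 43, 53
n = 53; position = n/2 = 26.5.
This falls in the class [12, 15): L = 12, F = 21, f = 10, h = 3.
Median ≈ 12 + ((26.5 − 21) / 10) × 3 = 13.6500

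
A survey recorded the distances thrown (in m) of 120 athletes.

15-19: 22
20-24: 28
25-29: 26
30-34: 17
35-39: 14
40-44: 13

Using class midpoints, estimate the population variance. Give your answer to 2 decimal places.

Midpoints: 17, 22, 27, 32, 37, 42
n = 120, Σfm = 3300, mean = 27.5000
Σfm² = 98370
Σf(m − x̄)² = Σfm² − (Σfm)²/n = 98370 − 3300²/120 = 7620.0000
Population variance = 7620.0000 / 120 = 63.5000

63.50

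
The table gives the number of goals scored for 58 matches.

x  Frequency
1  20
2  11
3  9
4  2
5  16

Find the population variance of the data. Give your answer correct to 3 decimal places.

2.621

Values: 1, 2, 3, 4, 5
n = 58, Σfx = 157, mean = 2.7069
Σfx² = 577
Σf(x − x̄)² = Σfx² − (Σfx)²/n = 577 − 157²/58 = 152.0172
Population variance = 152.0172 / 58 = 2.6210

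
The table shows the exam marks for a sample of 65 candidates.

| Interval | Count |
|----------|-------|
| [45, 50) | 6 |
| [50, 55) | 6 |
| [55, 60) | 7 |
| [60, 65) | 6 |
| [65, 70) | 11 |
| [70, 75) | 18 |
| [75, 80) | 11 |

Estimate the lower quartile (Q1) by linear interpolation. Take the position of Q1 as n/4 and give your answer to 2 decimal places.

Cumulative frequencies: 6, 12, 19, 25, 36, 54, 65
n = 65; position = n/4 = 16.25.
This falls in the class [55, 60): L = 55, F = 12, f = 7, h = 5.
Lower quartile ≈ 55 + ((16.25 − 12) / 7) × 5 = 58.0357

58.04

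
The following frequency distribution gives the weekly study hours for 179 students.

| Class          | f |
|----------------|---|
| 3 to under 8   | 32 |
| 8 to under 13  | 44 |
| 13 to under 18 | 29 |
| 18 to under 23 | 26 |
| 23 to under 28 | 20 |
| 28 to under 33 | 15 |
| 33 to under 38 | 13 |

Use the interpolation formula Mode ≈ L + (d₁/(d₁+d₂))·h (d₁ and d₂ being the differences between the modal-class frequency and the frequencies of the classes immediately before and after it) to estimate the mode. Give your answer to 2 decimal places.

10.22

Modal class: 8 to under 13 (highest frequency 44).
d₁ = 44 − 32 = 12, d₂ = 44 − 29 = 15
Mode ≈ 8 + (12/(12+15)) × 5 = 8 + 2.2222 = 10.2222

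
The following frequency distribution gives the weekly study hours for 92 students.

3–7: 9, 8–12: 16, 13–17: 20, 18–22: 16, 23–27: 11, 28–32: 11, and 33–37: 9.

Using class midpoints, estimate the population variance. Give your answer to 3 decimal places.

Midpoints: 5, 10, 15, 20, 25, 30, 35
n = 92, Σfm = 1745, mean = 18.9674
Σfm² = 40525
Σf(m − x̄)² = Σfm² − (Σfm)²/n = 40525 − 1745²/92 = 7426.9022
Population variance = 7426.9022 / 92 = 80.7272

80.727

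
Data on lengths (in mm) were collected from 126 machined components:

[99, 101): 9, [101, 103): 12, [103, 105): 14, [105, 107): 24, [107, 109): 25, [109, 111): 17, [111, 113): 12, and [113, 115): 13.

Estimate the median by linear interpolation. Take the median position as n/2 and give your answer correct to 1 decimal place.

Cumulative frequencies: 9, 21, 35, 59, 84, 101, 113, 126
n = 126; position = n/2 = 63.
This falls in the class [107, 109): L = 107, F = 59, f = 25, h = 2.
Median ≈ 107 + ((63 − 59) / 25) × 2 = 107.3200

107.3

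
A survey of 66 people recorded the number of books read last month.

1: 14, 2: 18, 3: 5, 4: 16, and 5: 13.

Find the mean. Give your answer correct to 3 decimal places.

2.939

Values: 1, 2, 3, 4, 5
Σfx = 14×1 + 18×2 + 5×3 + 16×4 + 13×5 = 194
n = Σf = 66
Mean = 194 / 66 = 2.9394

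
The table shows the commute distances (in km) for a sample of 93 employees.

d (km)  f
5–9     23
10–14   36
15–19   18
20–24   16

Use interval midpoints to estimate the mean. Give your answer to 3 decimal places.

13.452

Midpoints: 7, 12, 17, 22
Σfm = 23×7 + 36×12 + 18×17 + 16×22 = 1251
n = Σf = 93
Mean = 1251 / 93 = 13.4516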